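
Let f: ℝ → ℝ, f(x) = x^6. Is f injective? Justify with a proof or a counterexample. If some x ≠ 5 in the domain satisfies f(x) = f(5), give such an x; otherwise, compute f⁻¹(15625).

-5

f(5) = 15625 = (−5)^6 = f(−5) (since 6 is even), with 5 ≠ −5. So f is not injective.
For the follow-up, such an x exists: taking x = −5 ∈ ℝ gives f(−5) = 15625 = f(5) with −5 ≠ 5.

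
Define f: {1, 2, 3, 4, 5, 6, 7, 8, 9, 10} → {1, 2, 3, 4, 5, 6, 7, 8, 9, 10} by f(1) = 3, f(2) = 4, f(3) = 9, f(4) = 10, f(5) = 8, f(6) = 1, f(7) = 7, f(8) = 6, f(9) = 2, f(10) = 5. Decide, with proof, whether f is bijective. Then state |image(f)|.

The values 3, 4, 9, 10, 8, 1, 7, 6, 2, 5 are a permutation of {1, 2, 3, 4, 5, 6, 7, 8, 9, 10}: each element appears exactly once.
So f is injective and surjective, hence bijective.
The image of f is {1, 2, 3, 4, 5, 6, 7, 8, 9, 10}, which has 10 elements.

10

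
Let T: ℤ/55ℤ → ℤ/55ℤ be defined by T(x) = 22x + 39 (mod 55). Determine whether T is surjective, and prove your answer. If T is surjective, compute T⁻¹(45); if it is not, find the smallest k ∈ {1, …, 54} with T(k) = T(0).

Since gcd(22, 55) = 11, we have 22x ≡ 0 (mod 11) for all x, so T(x) ≡ 6 (mod 11).
But 0 ≢ 6 (mod 11), so 0 ∈ ℤ/55ℤ has no preimage. Therefore T is not surjective.
Since T is not surjective, we find the least positive k with T(k) = T(0): this means 22k ≡ 0 (mod 55), i.e. 55 ∣ 22k. Since gcd(22, 55) = 11, dividing through by 11 this holds exactly when 5 ∣ 2k, and as gcd(2, 5) = 1, exactly when 5 ∣ k.
The smallest positive such k is 5.

5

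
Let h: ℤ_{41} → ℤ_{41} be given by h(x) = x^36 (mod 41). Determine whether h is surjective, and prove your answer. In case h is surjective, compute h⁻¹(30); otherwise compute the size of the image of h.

11

h(4): Repeated squaring mod 41: 4^1 ≡ 4, 4^2 ≡ 4² = 16, 4^4 ≡ 16² = 256 ≡ 10, 4^8 ≡ 10² = 100 ≡ 18, 4^16 ≡ 18² = 324 ≡ 37, 4^32 ≡ 37² = 1369 ≡ 16. Since 36 = 32 + 4, 4^36 ≡ 16·10: 16·10 = 160 ≡ 37. So 4^36 ≡ 37 (mod 41).
h(5): Repeated squaring mod 41: 5^1 ≡ 5, 5^2 ≡ 5² = 25, 5^4 ≡ 25² = 625 ≡ 10, 5^8 ≡ 10² = 100 ≡ 18, 5^16 ≡ 18² = 324 ≡ 37, 5^32 ≡ 37² = 1369 ≡ 16. Since 36 = 32 + 4, 5^36 ≡ 16·10: 16·10 = 160 ≡ 37. So 5^36 ≡ 37 (mod 41).
So h(4) = h(5) = 37 while 4 ≠ 5, so h is not injective.
A non-injective map from the 41-element set ℤ_{41} to itself takes at most 40 distinct values, so it cannot be surjective. Thus h is not surjective.
Since h is not surjective, we determine |image(h)|. Computing x^36 mod 41 for each x (by repeated squaring, reducing mod 41 at every step), the values h(0), h(1), …, h(40) are: 0, 1, 18, 40, 37, 37, 23, 25, 10, 1, 10, 31, 4, 23, 40, 4, 16, 31, 18, 25, 16, 16, 25, 18, 31, 16, 4, 40, 23, 4, 31, 10, 1, 10, 25, 23, 37, 37, 40, 18, 1.
The distinct values are {0, 1, 4, 10, 16, 18, 23, 25, 31, 37, 40}; there are 11 of them.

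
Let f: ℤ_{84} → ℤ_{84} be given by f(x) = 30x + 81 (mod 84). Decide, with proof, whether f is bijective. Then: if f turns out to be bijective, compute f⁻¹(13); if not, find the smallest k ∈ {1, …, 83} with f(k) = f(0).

By definition, f is injective when f(x_1) = f(x_2) forces x_1 = x_2.
We have gcd(30, 84) = 6 > 1. Taking x_1 = 0 and x_2 = 14: f(0) = 81 and f(14) = 30·14 + 81 = 501 ≡ 81 (mod 84).
So f(0) = f(14) while 0 ≠ 14, so f is not injective, hence not bijective.
Since f is not bijective, we find the least positive k with f(k) = f(0): this means 30k ≡ 0 (mod 84), i.e. 84 ∣ 30k. Since gcd(30, 84) = 6, dividing through by 6 this holds exactly when 14 ∣ 5k, and as gcd(5, 14) = 1, exactly when 14 ∣ k.
The smallest positive such k is 14.

14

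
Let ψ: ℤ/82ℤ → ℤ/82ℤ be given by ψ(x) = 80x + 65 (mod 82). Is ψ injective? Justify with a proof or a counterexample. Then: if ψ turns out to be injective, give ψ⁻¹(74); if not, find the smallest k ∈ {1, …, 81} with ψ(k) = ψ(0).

We have gcd(80, 82) = 2 > 1. Taking x_1 = 0 and x_2 = 41: ψ(0) = 65 and ψ(41) = 80·41 + 65 = 3345 ≡ 65 (mod 82).
So ψ(0) = ψ(41) while 0 ≠ 41, thus ψ is not injective.
Since ψ is not injective, we find the least positive k with ψ(k) = ψ(0): this means 80k ≡ 0 (mod 82), i.e. 82 ∣ 80k. Since gcd(80, 82) = 2, dividing through by 2 this holds exactly when 41 ∣ 40k, and as gcd(40, 41) = 1, exactly when 41 ∣ k.
The smallest positive such k is 41.

41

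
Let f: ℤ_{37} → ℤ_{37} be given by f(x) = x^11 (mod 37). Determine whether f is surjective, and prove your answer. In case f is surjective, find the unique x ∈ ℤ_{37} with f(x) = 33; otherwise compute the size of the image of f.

12

Since 37 is prime, the nonzero elements of ℤ_{37} form a cyclic group of order 36.
As gcd(11, 36) = 1, raising to the 11th power is a bijection on this group: if x_1^11 ≡ x_2^11 then (x_1x_2^{−1})^11 = 1, and the only element of order dividing gcd(11, 36) = 1 is 1, so x_1 = x_2.
With f(0) = 0 this makes f injective on all of ℤ_{37}, hence bijective (finite equal-size domain and codomain). In particular f is surjective.
Since f is surjective, we find the preimage of 33. The inverse of x ↦ x^11 on (ℤ_{37})^× is x ↦ x^23, because 11·23 = 253 = 7·36 + 1 ≡ 1 (mod 36) and x^{36} = 1 for x ≠ 0 (Fermat). So f⁻¹(33) = 33^23 mod 37.
Repeated squaring mod 37: 33^1 ≡ 33, 33^2 ≡ 33² = 1089 ≡ 16, 33^4 ≡ 16² = 256 ≡ 34, 33^8 ≡ 34² = 1156 ≡ 9, 33^16 ≡ 9² = 81 ≡ 7. Since 23 = 16 + 4 + 2 + 1, 33^23 ≡ 7·34·16·33: 7·34 = 238 ≡ 16, then 16·16 = 256 ≡ 34, then 34·33 = 1122 ≡ 12. So 33^23 ≡ 12 (mod 37).
Hence f⁻¹(33) = 12.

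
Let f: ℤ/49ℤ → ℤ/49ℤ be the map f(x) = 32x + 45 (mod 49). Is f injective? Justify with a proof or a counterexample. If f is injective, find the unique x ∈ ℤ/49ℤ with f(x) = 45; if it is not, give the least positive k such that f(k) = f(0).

0

Recall: injectivity means: for all s, t in the domain, f(s) = f(t) implies s = t.
If f(s) = f(t), then 32s ≡ 32t (mod 49). Because gcd(32, 49) = 1, we may cancel 32 to get s ≡ t (mod 49).
Thus f is injective.
We now compute 32⁻¹ mod 49 explicitly. Euclid's algorithm: 49 = 1·32 + 17, 32 = 1·17 + 15, 17 = 1·15 + 2, 15 = 7·2 + 1; back-substituting gives 1 = 23·32 − 15·49, so 32⁻¹ ≡ 23 (mod 49).
Since f is injective, we compute f⁻¹(45): solve 32x + 45 ≡ 45 (mod 49), i.e. 32x ≡ 0 (mod 49).
Multiplying by 32⁻¹ = 23 gives x ≡ 23·0 = 0 ≡ 0 (mod 49).
Check: f(0) = 32·0 + 45 = 45 ≡ 45 (mod 49).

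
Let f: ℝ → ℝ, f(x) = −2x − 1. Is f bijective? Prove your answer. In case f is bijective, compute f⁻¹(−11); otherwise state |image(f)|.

Suppose f(u) = f(v). Then −2u − 1 = −2v − 1, thus −2u = −2v, therefore u = v.
For any y ∈ ℝ, x = (y + 1)/(−2) satisfies f(x) = y.
So f is bijective.
Since f is bijective, we compute f⁻¹(−11) = (−11 + 1)/(−2) = 5.

5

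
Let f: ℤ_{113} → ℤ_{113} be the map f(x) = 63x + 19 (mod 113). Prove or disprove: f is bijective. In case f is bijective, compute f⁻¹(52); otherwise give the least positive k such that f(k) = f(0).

By definition, injectivity means: for all u, v in the domain, f(u) = f(v) implies u = v.
Suppose f(u) = f(v) in ℤ_{113}. Then 63u + 19 ≡ 63v + 19 (mod 113), hence 63(u − v) ≡ 0 (mod 113).
Since gcd(63, 113) = 1, 63 is invertible modulo 113, therefore u − v ≡ 0 (mod 113), i.e. u = v.
We now compute 63⁻¹ mod 113 explicitly. Euclid's algorithm: 113 = 1·63 + 50, 63 = 1·50 + 13, 50 = 3·13 + 11, 13 = 1·11 + 2, 11 = 5·2 + 1; back-substituting gives 1 = 61·63 − 34·113, so 63⁻¹ ≡ 61 (mod 113).
For any y ∈ ℤ_{113}, x = 61(y − 19) mod 113 satisfies f(x) = 63·61(y − 19) + 19 ≡ y (since 63·61 ≡ 1 mod 113). So every y has a preimage.
Thus f is bijective.
Since f is bijective, we compute f⁻¹(52): solve 63x + 19 ≡ 52 (mod 113), i.e. 63x ≡ 33 (mod 113).
Multiplying by 63⁻¹ = 61 gives x ≡ 61·33 = 2013 = 17·113 + 92 ≡ 92 (mod 113).
Check: f(92) = 63·92 + 19 = 5815 = 51·113 + 52 ≡ 52 (mod 113).

92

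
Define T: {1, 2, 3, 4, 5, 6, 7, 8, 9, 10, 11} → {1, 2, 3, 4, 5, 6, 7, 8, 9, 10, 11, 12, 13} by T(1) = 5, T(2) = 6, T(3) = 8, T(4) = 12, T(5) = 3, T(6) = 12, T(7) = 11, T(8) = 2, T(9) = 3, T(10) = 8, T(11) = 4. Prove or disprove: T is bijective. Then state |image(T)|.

8

T(4) = 12 = T(6) with 4 ≠ 6, so T is not injective, hence not bijective.
The image of T is {2, 3, 4, 5, 6, 8, 11, 12}, which has 8 elements.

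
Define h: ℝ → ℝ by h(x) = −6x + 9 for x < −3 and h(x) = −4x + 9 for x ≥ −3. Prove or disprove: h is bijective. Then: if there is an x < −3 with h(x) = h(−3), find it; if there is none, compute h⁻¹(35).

Both pieces are strictly decreasing (slopes −6 and −4), so each is injective on its own interval.
The left piece maps (−∞, −3) onto (27, ∞); the right piece maps [−3, ∞) onto (−∞, 21].
The images leave a gap (27 has no preimage), so h is not surjective, hence not bijective.
Because the two images are disjoint, no x < −3 has h(x) = h(−3), so we compute h⁻¹(35): 35 lies in (27, ∞), so solve −6x + 9 = 35: x = (35 − 9)/(−6) = −13/3.

-13/3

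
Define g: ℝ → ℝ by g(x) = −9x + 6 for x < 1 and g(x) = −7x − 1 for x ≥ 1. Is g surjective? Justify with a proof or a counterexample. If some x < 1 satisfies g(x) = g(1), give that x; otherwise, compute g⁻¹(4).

2/9

Both pieces are strictly decreasing (slopes −9 and −7), so each is injective on its own interval.
The left piece maps (−∞, 1) onto (−3, ∞); the right piece maps [1, ∞) onto (−∞, −8].
The union (−3, ∞) ∪ (−∞, −8] omits the interval between −3 and −8; in particular −3 has no preimage. So g is not surjective.
Because the two images are disjoint, no x < 1 has g(x) = g(1), so we compute g⁻¹(4): 4 lies in (−3, ∞), so solve −9x + 6 = 4: x = (4 − 6)/(−9) = 2/9.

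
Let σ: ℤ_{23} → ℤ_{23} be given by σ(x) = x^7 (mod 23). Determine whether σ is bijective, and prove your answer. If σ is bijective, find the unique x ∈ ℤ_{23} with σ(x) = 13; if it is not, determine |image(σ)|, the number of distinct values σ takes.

Since 23 is prime, the nonzero elements of ℤ_{23} form a cyclic group of order 22.
As gcd(7, 22) = 1, raising to the 7th power is a bijection on this group: if x_1^7 ≡ x_2^7 then (x_1x_2^{−1})^7 = 1, and the only element of order dividing gcd(7, 22) = 1 is 1, so x_1 = x_2.
With σ(0) = 0 this makes σ injective on all of ℤ_{23}, hence bijective (finite equal-size domain and codomain). In particular σ is bijective.
Since σ is bijective, we find the preimage of 13. The inverse of x ↦ x^7 on (ℤ_{23})^× is x ↦ x^19, because 7·19 = 133 = 6·22 + 1 ≡ 1 (mod 22) and x^{22} = 1 for x ≠ 0 (Fermat). So σ⁻¹(13) = 13^19 mod 23.
Repeated squaring mod 23: 13^1 ≡ 13, 13^2 ≡ 13² = 169 ≡ 8, 13^4 ≡ 8² = 64 ≡ 18, 13^8 ≡ 18² = 324 ≡ 2, 13^16 ≡ 2² = 4. Since 19 = 16 + 2 + 1, 13^19 ≡ 4·8·13: 4·8 = 32 ≡ 9, then 9·13 = 117 ≡ 2. So 13^19 ≡ 2 (mod 23).
Hence σ⁻¹(13) = 2.

2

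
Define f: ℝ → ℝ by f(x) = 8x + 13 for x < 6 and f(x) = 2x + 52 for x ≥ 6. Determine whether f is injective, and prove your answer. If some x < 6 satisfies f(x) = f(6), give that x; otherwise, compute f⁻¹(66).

Both pieces are strictly increasing (slopes 8 and 2), so each is injective on its own interval.
The left piece maps (−∞, 6) onto (−∞, 61); the right piece maps [6, ∞) onto [64, ∞).
These images are disjoint, so no value is attained by both pieces. Thus f is injective.
Because the two images are disjoint, no x < 6 has f(x) = f(6), so we compute f⁻¹(66): 66 lies in [64, ∞), so solve 2x + 52 = 66: x = (66 − 52)/2 = 7.

7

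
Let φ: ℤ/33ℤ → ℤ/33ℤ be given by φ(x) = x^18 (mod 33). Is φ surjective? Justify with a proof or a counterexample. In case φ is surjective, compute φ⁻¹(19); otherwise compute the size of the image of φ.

φ(4): Repeated squaring mod 33: 4^1 ≡ 4, 4^2 ≡ 4² = 16, 4^4 ≡ 16² = 256 ≡ 25, 4^8 ≡ 25² = 625 ≡ 31, 4^16 ≡ 31² = 961 ≡ 4. Since 18 = 16 + 2, 4^18 ≡ 4·16: 4·16 = 64 ≡ 31. So 4^18 ≡ 31 (mod 33).
φ(7): Repeated squaring mod 33: 7^1 ≡ 7, 7^2 ≡ 7² = 49 ≡ 16, 7^4 ≡ 16² = 256 ≡ 25, 7^8 ≡ 25² = 625 ≡ 31, 7^16 ≡ 31² = 961 ≡ 4. Since 18 = 16 + 2, 7^18 ≡ 4·16: 4·16 = 64 ≡ 31. So 7^18 ≡ 31 (mod 33).
So φ(4) = φ(7) = 31 while 4 ≠ 7, therefore φ is not injective.
A non-injective map from the 33-element set ℤ/33ℤ to itself takes at most 32 distinct values, so it cannot be surjective. So φ is not surjective.
Since φ is not surjective, we determine |image(φ)|. Computing x^18 mod 33 for each x (by repeated squaring, reducing mod 33 at every step), the values φ(0), φ(1), …, φ(32) are: 0, 1, 25, 27, 31, 4, 15, 31, 16, 3, 1, 22, 12, 25, 16, 9, 4, 4, 9, 16, 25, 12, 22, 1, 3, 16, 31, 15, 4, 31, 27, 25, 1.
The distinct values are {0, 1, 3, 4, 9, 12, 15, 16, 22, 25, 27, 31}; there are 12 of them.

12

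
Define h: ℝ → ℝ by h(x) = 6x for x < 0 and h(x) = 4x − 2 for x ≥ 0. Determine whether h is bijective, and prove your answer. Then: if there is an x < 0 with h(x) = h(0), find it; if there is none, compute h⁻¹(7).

Both pieces are strictly increasing (slopes 6 and 4), so each is injective on its own interval.
The left piece maps (−∞, 0) onto (−∞, 0); the right piece maps [0, ∞) onto [−2, ∞).
These images overlap. In particular h(0) = −2 (right piece), and solving 6x = −2 on the left piece gives x = −1/3 < 0.
So h(−1/3) = h(0) with −1/3 ≠ 0, and h is not injective, hence not bijective. This x = −1/3 is the requested value below 0.

-1/3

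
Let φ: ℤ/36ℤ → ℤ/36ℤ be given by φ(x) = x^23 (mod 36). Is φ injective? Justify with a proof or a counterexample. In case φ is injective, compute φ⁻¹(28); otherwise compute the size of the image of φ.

φ(0) = 0^23 = 0.
φ(6): Repeated squaring mod 36: 6^1 ≡ 6, 6^2 ≡ 6² = 36 ≡ 0, 6^4 ≡ 0² = 0, 6^8 ≡ 0² = 0, 6^16 ≡ 0² = 0. Since 23 = 16 + 4 + 2 + 1, 6^23 ≡ 0·0·0·6: 0·0 = 0, then 0·0 = 0, then 0·6 = 0. So 6^23 ≡ 0 (mod 36).
So φ(0) = φ(6) = 0 while 0 ≠ 6, therefore φ is not injective.
Since φ is not injective, we determine |image(φ)|. Computing x^23 mod 36 for each x (by repeated squaring, reducing mod 36 at every step), the values φ(0), φ(1), …, φ(35) are: 0, 1, 32, 27, 16, 29, 0, 31, 8, 9, 28, 23, 0, 25, 20, 27, 4, 17, 0, 19, 32, 9, 16, 11, 0, 13, 8, 27, 28, 5, 0, 7, 20, 9, 4, 35.
The distinct values are {0, 1, 4, 5, 7, 8, 9, 11, 13, 16, 17, 19, 20, 23, 25, 27, 28, 29, 31, 32, 35}; there are 21 of them.

21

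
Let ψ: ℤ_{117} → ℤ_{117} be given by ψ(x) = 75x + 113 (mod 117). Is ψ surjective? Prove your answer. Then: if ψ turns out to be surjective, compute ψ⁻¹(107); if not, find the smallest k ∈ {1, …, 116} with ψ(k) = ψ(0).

By definition, ψ is surjective if every y in the codomain equals ψ(x) for some x in the domain.
Since gcd(75, 117) = 3, we have 75x ≡ 0 (mod 3) for all x, so ψ(x) ≡ 2 (mod 3).
But 0 ≢ 2 (mod 3), so 0 ∈ ℤ_{117} has no preimage. So ψ is not surjective.
Since ψ is not surjective, we find the least positive k with ψ(k) = ψ(0): this means 75k ≡ 0 (mod 117), i.e. 117 ∣ 75k. Since gcd(75, 117) = 3, dividing through by 3 this holds exactly when 39 ∣ 25k, and as gcd(25, 39) = 1, exactly when 39 ∣ k.
The smallest positive such k is 39.

39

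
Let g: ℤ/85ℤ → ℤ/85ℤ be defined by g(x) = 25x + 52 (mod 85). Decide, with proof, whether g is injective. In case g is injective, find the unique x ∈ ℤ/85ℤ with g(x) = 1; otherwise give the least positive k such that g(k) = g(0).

17

We have gcd(25, 85) = 5 > 1. Taking x_1 = 0 and x_2 = 17: g(0) = 52 and g(17) = 25·17 + 52 = 477 ≡ 52 (mod 85).
So g(0) = g(17) while 0 ≠ 17, therefore g is not injective.
Since g is not injective, we find the least positive k with g(k) = g(0): this means 25k ≡ 0 (mod 85), i.e. 85 ∣ 25k. Since gcd(25, 85) = 5, dividing through by 5 this holds exactly when 17 ∣ 5k, and as gcd(5, 17) = 1, exactly when 17 ∣ k.
The smallest positive such k is 17.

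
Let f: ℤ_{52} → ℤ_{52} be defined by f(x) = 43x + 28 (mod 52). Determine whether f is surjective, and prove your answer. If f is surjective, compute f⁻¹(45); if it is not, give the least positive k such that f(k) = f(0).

Recall that surjectivity means every element of the codomain has a preimage under f.
Since gcd(43, 52) = 1, 43 is invertible modulo 52. Euclid's algorithm: 52 = 1·43 + 9, 43 = 4·9 + 7, 9 = 1·7 + 2, 7 = 3·2 + 1; back-substituting gives 1 = 23·43 − 19·52, so 43⁻¹ ≡ 23 (mod 52).
Then y ↦ 23(y − 28) is a two-sided inverse to f, so every y ∈ ℤ_{52} has a preimage.
So f is surjective.
Since f is surjective, we compute f⁻¹(45): solve 43x + 28 ≡ 45 (mod 52), i.e. 43x ≡ 17 (mod 52).
Multiplying by 43⁻¹ = 23 gives x ≡ 23·17 = 391 = 7·52 + 27 ≡ 27 (mod 52).
Check: f(27) = 43·27 + 28 = 1189 = 22·52 + 45 ≡ 45 (mod 52).

27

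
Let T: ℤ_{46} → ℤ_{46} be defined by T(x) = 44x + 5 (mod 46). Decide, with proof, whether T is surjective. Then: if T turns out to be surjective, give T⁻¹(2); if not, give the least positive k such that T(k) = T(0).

23

Since gcd(44, 46) = 2, we have 44x ≡ 0 (mod 2) for all x, so T(x) ≡ 1 (mod 2).
But 0 ≢ 1 (mod 2), so 0 ∈ ℤ_{46} has no preimage. Hence T is not surjective.
Since T is not surjective, we find the least positive k with T(k) = T(0): this means 44k ≡ 0 (mod 46), i.e. 46 ∣ 44k. Since gcd(44, 46) = 2, dividing through by 2 this holds exactly when 23 ∣ 22k, and as gcd(22, 23) = 1, exactly when 23 ∣ k.
The smallest positive such k is 23.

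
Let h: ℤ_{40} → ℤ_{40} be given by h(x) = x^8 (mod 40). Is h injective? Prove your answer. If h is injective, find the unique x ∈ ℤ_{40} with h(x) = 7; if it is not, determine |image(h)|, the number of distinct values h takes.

h(1) = 1^8 = 1.
h(3): Repeated squaring mod 40: 3^1 ≡ 3, 3^2 ≡ 3² = 9, 3^4 ≡ 9² = 81 ≡ 1, 3^8 ≡ 1² = 1. So 3^8 ≡ 1 (mod 40).
So h(1) = h(3) = 1 while 1 ≠ 3, so h is not injective.
Since h is not injective, we determine |image(h)|. Computing x^8 mod 40 for each x (by repeated squaring, reducing mod 40 at every step), the values h(0), h(1), …, h(39) are: 0, 1, 16, 1, 16, 25, 16, 1, 16, 1, 0, 1, 16, 1, 16, 25, 16, 1, 16, 1, 0, 1, 16, 1, 16, 25, 16, 1, 16, 1, 0, 1, 16, 1, 16, 25, 16, 1, 16, 1.
The distinct values are {0, 1, 16, 25}; there are 4 of them.

4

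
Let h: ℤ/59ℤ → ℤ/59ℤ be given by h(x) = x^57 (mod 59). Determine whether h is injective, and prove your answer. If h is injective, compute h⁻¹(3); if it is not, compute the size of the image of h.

20

Since 59 is prime, the nonzero elements of ℤ/59ℤ form a cyclic group of order 58.
As gcd(57, 58) = 1, raising to the 57th power is a bijection on this group: if u^57 ≡ v^57 then (uv^{−1})^57 = 1, and the only element of order dividing gcd(57, 58) = 1 is 1, so u = v.
With h(0) = 0 this makes h injective on all of ℤ/59ℤ, hence bijective (finite equal-size domain and codomain). In particular h is injective.
Since h is injective, we find the preimage of 3. The inverse of x ↦ x^57 on (ℤ/59ℤ)^× is x ↦ x^57, because 57·57 = 3249 = 56·58 + 1 ≡ 1 (mod 58) and x^{58} = 1 for x ≠ 0 (Fermat). So h⁻¹(3) = 3^57 mod 59.
Repeated squaring mod 59: 3^1 ≡ 3, 3^2 ≡ 3² = 9, 3^4 ≡ 9² = 81 ≡ 22, 3^8 ≡ 22² = 484 ≡ 12, 3^16 ≡ 12² = 144 ≡ 26, 3^32 ≡ 26² = 676 ≡ 27. Since 57 = 32 + 16 + 8 + 1, 3^57 ≡ 27·26·12·3: 27·26 = 702 ≡ 53, then 53·12 = 636 ≡ 46, then 46·3 = 138 ≡ 20. So 3^57 ≡ 20 (mod 59).
Hence h⁻¹(3) = 20.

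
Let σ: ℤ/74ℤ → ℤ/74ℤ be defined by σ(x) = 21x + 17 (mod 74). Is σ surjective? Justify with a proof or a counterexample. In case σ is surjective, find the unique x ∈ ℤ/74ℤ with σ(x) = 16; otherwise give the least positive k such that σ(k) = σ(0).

7

Since gcd(21, 74) = 1, 21 is invertible modulo 74. Euclid's algorithm: 74 = 3·21 + 11, 21 = 1·11 + 10, 11 = 1·10 + 1; back-substituting gives 1 = 67·21 − 19·74, so 21⁻¹ ≡ 67 (mod 74).
For any y ∈ ℤ/74ℤ, x = 67(y − 17) mod 74 satisfies σ(x) = 21·67(y − 17) + 17 ≡ y (since 21·67 ≡ 1 mod 74). So every y has a preimage.
Therefore σ is surjective.
Since σ is surjective, we compute σ⁻¹(16): solve 21x + 17 ≡ 16 (mod 74), i.e. 21x ≡ 73 (mod 74).
Multiplying by 21⁻¹ = 67 gives x ≡ 67·73 = 4891 = 66·74 + 7 ≡ 7 (mod 74).
Check: σ(7) = 21·7 + 17 = 164 = 2·74 + 16 ≡ 16 (mod 74).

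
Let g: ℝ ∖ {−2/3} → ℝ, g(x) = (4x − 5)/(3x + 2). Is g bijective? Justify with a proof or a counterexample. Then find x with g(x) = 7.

If g(x) = 4/3, cross-multiplying gives 3(4x − 5) = 4(3x + 2), which simplifies to −15 = 8 — false.  So 4/3 has no preimage and g is not surjective.
So g is not bijective.
Solving g(x) = 7: cross-multiplying gives 4x − 5 = 7(3x + 2), which rearranges to −17x = 19, so x = −19/17.

-19/17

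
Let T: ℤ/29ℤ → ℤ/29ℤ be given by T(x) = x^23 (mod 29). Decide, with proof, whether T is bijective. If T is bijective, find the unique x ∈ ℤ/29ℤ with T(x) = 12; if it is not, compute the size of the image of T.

17

Since 29 is prime, the nonzero elements of ℤ/29ℤ form a cyclic group of order 28.
As gcd(23, 28) = 1, raising to the 23rd power is a bijection on this group: if s^23 ≡ t^23 then (st^{−1})^23 = 1, and the only element of order dividing gcd(23, 28) = 1 is 1, so s = t.
With T(0) = 0 this makes T injective on all of ℤ/29ℤ, hence bijective (finite equal-size domain and codomain). In particular T is bijective.
Since T is bijective, we find the preimage of 12. The inverse of x ↦ x^23 on (ℤ/29ℤ)^× is x ↦ x^11, because 23·11 = 253 = 9·28 + 1 ≡ 1 (mod 28) and x^{28} = 1 for x ≠ 0 (Fermat). So T⁻¹(12) = 12^11 mod 29.
Repeated squaring mod 29: 12^1 ≡ 12, 12^2 ≡ 12² = 144 ≡ 28, 12^4 ≡ 28² = 784 ≡ 1, 12^8 ≡ 1² = 1. Since 11 = 8 + 2 + 1, 12^11 ≡ 1·28·12: 1·28 = 28, then 28·12 = 336 ≡ 17. So 12^11 ≡ 17 (mod 29).
Hence T⁻¹(12) = 17.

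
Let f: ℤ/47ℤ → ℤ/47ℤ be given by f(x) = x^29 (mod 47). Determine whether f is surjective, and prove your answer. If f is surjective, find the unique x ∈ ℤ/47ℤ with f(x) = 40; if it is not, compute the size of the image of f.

43

Since 47 is prime, the nonzero elements of ℤ/47ℤ form a cyclic group of order 46.
As gcd(29, 46) = 1, raising to the 29th power is a bijection on this group: if x_1^29 ≡ x_2^29 then (x_1x_2^{−1})^29 = 1, and the only element of order dividing gcd(29, 46) = 1 is 1, so x_1 = x_2.
With f(0) = 0 this makes f injective on all of ℤ/47ℤ, hence bijective (finite equal-size domain and codomain). In particular f is surjective.
Since f is surjective, we find the preimage of 40. The inverse of x ↦ x^29 on (ℤ/47ℤ)^× is x ↦ x^27, because 29·27 = 783 = 17·46 + 1 ≡ 1 (mod 46) and x^{46} = 1 for x ≠ 0 (Fermat). So f⁻¹(40) = 40^27 mod 47.
Repeated squaring mod 47: 40^1 ≡ 40, 40^2 ≡ 40² = 1600 ≡ 2, 40^4 ≡ 2² = 4, 40^8 ≡ 4² = 16, 40^16 ≡ 16² = 256 ≡ 21. Since 27 = 16 + 8 + 2 + 1, 40^27 ≡ 21·16·2·40: 21·16 = 336 ≡ 7, then 7·2 = 14, then 14·40 = 560 ≡ 43. So 40^27 ≡ 43 (mod 47).
Hence f⁻¹(40) = 43.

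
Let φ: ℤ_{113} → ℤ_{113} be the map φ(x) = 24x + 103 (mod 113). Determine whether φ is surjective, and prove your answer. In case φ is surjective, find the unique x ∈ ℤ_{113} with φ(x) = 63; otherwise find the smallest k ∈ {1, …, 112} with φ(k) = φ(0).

Recall: φ is surjective if every y in the codomain equals φ(x) for some x in the domain.
Since gcd(24, 113) = 1, 24 is invertible modulo 113. Euclid's algorithm: 113 = 4·24 + 17, 24 = 1·17 + 7, 17 = 2·7 + 3, 7 = 2·3 + 1; back-substituting gives 1 = 33·24 − 7·113, so 24⁻¹ ≡ 33 (mod 113).
For any y ∈ ℤ_{113}, x = 33(y − 103) mod 113 satisfies φ(x) = 24·33(y − 103) + 103 ≡ y (since 24·33 ≡ 1 mod 113). So every y has a preimage.
Therefore φ is surjective.
Since φ is surjective, we find φ⁻¹(63): we need 24x ≡ 63 − 103 ≡ 73 (mod 113). Using 24⁻¹ = 33: x ≡ 33·73 = 2409 = 21·113 + 36, so x = 36.
Check: φ(36) = 24·36 + 103 = 967 = 8·113 + 63 ≡ 63 (mod 113).

36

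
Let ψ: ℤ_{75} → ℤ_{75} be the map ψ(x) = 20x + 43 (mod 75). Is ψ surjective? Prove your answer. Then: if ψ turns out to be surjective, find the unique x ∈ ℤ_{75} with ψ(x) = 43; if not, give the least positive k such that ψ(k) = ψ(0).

15

Since gcd(20, 75) = 5, we have 20x ≡ 0 (mod 5) for all x, so ψ(x) ≡ 3 (mod 5).
But 0 ≢ 3 (mod 5), so 0 ∈ ℤ_{75} has no preimage. Therefore ψ is not surjective.
Since ψ is not surjective, we find the least positive k with ψ(k) = ψ(0): this means 20k ≡ 0 (mod 75), i.e. 75 ∣ 20k. Since gcd(20, 75) = 5, dividing through by 5 this holds exactly when 15 ∣ 4k, and as gcd(4, 15) = 1, exactly when 15 ∣ k.
The smallest positive such k is 15.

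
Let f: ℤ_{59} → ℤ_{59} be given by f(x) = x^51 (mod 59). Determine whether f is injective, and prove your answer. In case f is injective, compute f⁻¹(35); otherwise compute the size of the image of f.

Since 59 is prime, the nonzero elements of ℤ_{59} form a cyclic group of order 58.
As gcd(51, 58) = 1, raising to the 51st power is a bijection on this group: if s^51 ≡ t^51 then (st^{−1})^51 = 1, and the only element of order dividing gcd(51, 58) = 1 is 1, so s = t.
With f(0) = 0 this makes f injective on all of ℤ_{59}, hence bijective (finite equal-size domain and codomain). In particular f is injective.
Since f is injective, we find the preimage of 35. The inverse of x ↦ x^51 on (ℤ_{59})^× is x ↦ x^33, because 51·33 = 1683 = 29·58 + 1 ≡ 1 (mod 58) and x^{58} = 1 for x ≠ 0 (Fermat). So f⁻¹(35) = 35^33 mod 59.
Repeated squaring mod 59: 35^1 ≡ 35, 35^2 ≡ 35² = 1225 ≡ 45, 35^4 ≡ 45² = 2025 ≡ 19, 35^8 ≡ 19² = 361 ≡ 7, 35^16 ≡ 7² = 49, 35^32 ≡ 49² = 2401 ≡ 41. Since 33 = 32 + 1, 35^33 ≡ 41·35: 41·35 = 1435 ≡ 19. So 35^33 ≡ 19 (mod 59).
Hence f⁻¹(35) = 19.

19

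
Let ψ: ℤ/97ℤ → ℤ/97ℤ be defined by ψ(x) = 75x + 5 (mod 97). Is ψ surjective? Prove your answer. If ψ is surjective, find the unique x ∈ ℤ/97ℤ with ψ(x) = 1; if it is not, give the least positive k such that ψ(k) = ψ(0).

9

Since gcd(75, 97) = 1, 75 is invertible modulo 97. Euclid's algorithm: 97 = 1·75 + 22, 75 = 3·22 + 9, 22 = 2·9 + 4, 9 = 2·4 + 1; back-substituting gives 1 = 22·75 − 17·97, so 75⁻¹ ≡ 22 (mod 97).
For any y ∈ ℤ/97ℤ, x = 22(y − 5) mod 97 satisfies ψ(x) = 75·22(y − 5) + 5 ≡ y (since 75·22 ≡ 1 mod 97). So every y has a preimage.
Thus ψ is surjective.
Since ψ is surjective, we find ψ⁻¹(1): we need 75x ≡ 1 − 5 ≡ 93 (mod 97). Using 75⁻¹ = 22: x ≡ 22·93 = 2046 = 21·97 + 9, so x = 9.
Check: ψ(9) = 75·9 + 5 = 680 = 7·97 + 1 ≡ 1 (mod 97).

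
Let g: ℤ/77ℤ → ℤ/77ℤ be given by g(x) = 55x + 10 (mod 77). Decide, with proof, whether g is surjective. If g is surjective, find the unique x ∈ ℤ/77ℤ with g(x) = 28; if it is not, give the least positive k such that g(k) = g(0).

7

Since gcd(55, 77) = 11, we have 55x ≡ 0 (mod 11) for all x, so g(x) ≡ 10 (mod 11).
But 0 ≢ 10 (mod 11), so 0 ∈ ℤ/77ℤ has no preimage. Therefore g is not surjective.
Since g is not surjective, we find the least positive k with g(k) = g(0): this means 55k ≡ 0 (mod 77), i.e. 77 ∣ 55k. Since gcd(55, 77) = 11, dividing through by 11 this holds exactly when 7 ∣ 5k, and as gcd(5, 7) = 1, exactly when 7 ∣ k.
The smallest positive such k is 7.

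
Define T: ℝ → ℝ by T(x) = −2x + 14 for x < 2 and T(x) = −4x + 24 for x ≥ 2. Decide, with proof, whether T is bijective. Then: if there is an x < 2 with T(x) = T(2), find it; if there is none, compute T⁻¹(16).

-1

Both pieces are strictly decreasing (slopes −2 and −4), so each is injective on its own interval.
The left piece maps (−∞, 2) onto (10, ∞); the right piece maps [2, ∞) onto (−∞, 16].
These images overlap. In particular T(2) = 16 (right piece), and solving −2x + 14 = 16 on the left piece gives x = −1 < 2.
So T(−1) = T(2) with −1 ≠ 2, and T is not injective, hence not bijective. This x = −1 is the requested value below 2.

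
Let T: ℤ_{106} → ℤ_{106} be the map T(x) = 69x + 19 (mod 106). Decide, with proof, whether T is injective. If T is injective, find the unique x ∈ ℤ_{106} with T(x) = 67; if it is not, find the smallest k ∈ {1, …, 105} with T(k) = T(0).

Recall: injectivity means: for all u, v in the domain, T(u) = T(v) implies u = v.
Suppose T(u) = T(v) in ℤ_{106}. Then 69u + 19 ≡ 69v + 19 (mod 106), hence 69(u − v) ≡ 0 (mod 106).
Since gcd(69, 106) = 1, 69 is invertible modulo 106, so u − v ≡ 0 (mod 106), i.e. u = v.
Thus T is injective.
We now compute 69⁻¹ mod 106 explicitly. Euclid's algorithm: 106 = 1·69 + 37, 69 = 1·37 + 32, 37 = 1·32 + 5, 32 = 6·5 + 2, 5 = 2·2 + 1; back-substituting gives 1 = 63·69 − 41·106, so 69⁻¹ ≡ 63 (mod 106).
Since T is injective, we find T⁻¹(67): we need 69x ≡ 67 − 19 ≡ 48 (mod 106). Using 69⁻¹ = 63: x ≡ 63·48 = 3024 = 28·106 + 56, so x = 56.
Check: T(56) = 69·56 + 19 = 3883 = 36·106 + 67 ≡ 67 (mod 106).

56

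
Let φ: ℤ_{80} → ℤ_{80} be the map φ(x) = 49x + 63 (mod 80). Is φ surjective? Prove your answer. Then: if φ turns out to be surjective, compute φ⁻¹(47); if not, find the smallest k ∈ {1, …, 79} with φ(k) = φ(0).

Recall: φ is surjective if every y in the codomain equals φ(x) for some x in the domain.
Since gcd(49, 80) = 1, 49 is invertible modulo 80. Euclid's algorithm: 80 = 1·49 + 31, 49 = 1·31 + 18, 31 = 1·18 + 13, 18 = 1·13 + 5, 13 = 2·5 + 3, 5 = 1·3 + 2, 3 = 1·2 + 1; back-substituting gives 1 = 49·49 − 30·80, so 49⁻¹ ≡ 49 (mod 80).
For any y ∈ ℤ_{80}, x = 49(y − 63) mod 80 satisfies φ(x) = 49·49(y − 63) + 63 ≡ y (since 49·49 ≡ 1 mod 80). So every y has a preimage.
So φ is surjective.
Since φ is surjective, we find φ⁻¹(47): we need 49x ≡ 47 − 63 ≡ 64 (mod 80). Using 49⁻¹ = 49: x ≡ 49·64 = 3136 = 39·80 + 16, so x = 16.
Check: φ(16) = 49·16 + 63 = 847 = 10·80 + 47 ≡ 47 (mod 80).

16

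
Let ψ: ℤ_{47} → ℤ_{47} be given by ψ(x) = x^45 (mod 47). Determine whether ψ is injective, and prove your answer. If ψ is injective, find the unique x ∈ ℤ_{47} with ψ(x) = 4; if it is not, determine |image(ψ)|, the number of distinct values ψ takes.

12

Since 47 is prime, the nonzero elements of ℤ_{47} form a cyclic group of order 46.
As gcd(45, 46) = 1, raising to the 45th power is a bijection on this group: if x_1^45 ≡ x_2^45 then (x_1x_2^{−1})^45 = 1, and the only element of order dividing gcd(45, 46) = 1 is 1, so x_1 = x_2.
With ψ(0) = 0 this makes ψ injective on all of ℤ_{47}, hence bijective (finite equal-size domain and codomain). In particular ψ is injective.
Since ψ is injective, we find the preimage of 4. The inverse of x ↦ x^45 on (ℤ_{47})^× is x ↦ x^45, because 45·45 = 2025 = 44·46 + 1 ≡ 1 (mod 46) and x^{46} = 1 for x ≠ 0 (Fermat). So ψ⁻¹(4) = 4^45 mod 47.
Repeated squaring mod 47: 4^1 ≡ 4, 4^2 ≡ 4² = 16, 4^4 ≡ 16² = 256 ≡ 21, 4^8 ≡ 21² = 441 ≡ 18, 4^16 ≡ 18² = 324 ≡ 42, 4^32 ≡ 42² = 1764 ≡ 25. Since 45 = 32 + 8 + 4 + 1, 4^45 ≡ 25·18·21·4: 25·18 = 450 ≡ 27, then 27·21 = 567 ≡ 3, then 3·4 = 12. So 4^45 ≡ 12 (mod 47).
Hence ψ⁻¹(4) = 12.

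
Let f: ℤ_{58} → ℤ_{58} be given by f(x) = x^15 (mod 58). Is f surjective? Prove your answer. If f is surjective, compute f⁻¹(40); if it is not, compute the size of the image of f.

Computing x^15 mod 58 for each x (by repeated squaring, reducing mod 58 at every step), the values f(0), f(1), …, f(57) are: 0, 1, 56, 55, 4, 5, 6, 7, 50, 9, 48, 47, 46, 13, 44, 43, 16, 41, 40, 39, 20, 37, 22, 23, 24, 25, 32, 31, 28, 29, 30, 27, 26, 33, 34, 35, 36, 21, 38, 19, 18, 17, 42, 15, 14, 45, 12, 11, 10, 49, 8, 51, 52, 53, 54, 3, 2, 57.
Every element of ℤ_{58} appears exactly once in this list, so f is a bijection, and in particular surjective.
Since f is surjective, we read off the preimage of 40 from the same table: f(18) = 40, so f⁻¹(40) = 18.

18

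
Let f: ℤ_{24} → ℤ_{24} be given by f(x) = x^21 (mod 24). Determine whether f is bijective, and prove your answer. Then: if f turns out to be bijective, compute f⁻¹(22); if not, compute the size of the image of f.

15

f(0) = 0^21 = 0.
f(6): Repeated squaring mod 24: 6^1 ≡ 6, 6^2 ≡ 6² = 36 ≡ 12, 6^4 ≡ 12² = 144 ≡ 0, 6^8 ≡ 0² = 0, 6^16 ≡ 0² = 0. Since 21 = 16 + 4 + 1, 6^21 ≡ 0·0·6: 0·0 = 0, then 0·6 = 0. So 6^21 ≡ 0 (mod 24).
So f(0) = f(6) = 0 while 0 ≠ 6, hence f is not injective, hence not bijective.
Since f is not bijective, we determine |image(f)|. Computing x^21 mod 24 for each x (by repeated squaring, reducing mod 24 at every step), the values f(0), f(1), …, f(23) are: 0, 1, 8, 3, 16, 5, 0, 7, 8, 9, 16, 11, 0, 13, 8, 15, 16, 17, 0, 19, 8, 21, 16, 23.
The distinct values are {0, 1, 3, 5, 7, 8, 9, 11, 13, 15, 16, 17, 19, 21, 23}; there are 15 of them.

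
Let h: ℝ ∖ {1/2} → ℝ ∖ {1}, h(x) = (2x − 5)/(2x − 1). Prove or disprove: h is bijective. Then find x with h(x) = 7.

Suppose h(s) = h(t). Cross-multiplying: (2s − 5)(2t − 1) = (2t − 5)(2s − 1).
Expanding both sides and cancelling the symmetric terms leaves 8·(s − t) = 0. Since 8 ≠ 0, s = t. Hence h is injective.
For any y ≠ 1, solving y(2x − 1) = 2x − 5 for x gives a well-defined x ≠ 1/2. So h is surjective.
Therefore h is bijective.
Solving h(x) = 7: cross-multiplying gives 2x − 5 = 7(2x − 1), which rearranges to −12x = −2, so x = 1/6.

1/6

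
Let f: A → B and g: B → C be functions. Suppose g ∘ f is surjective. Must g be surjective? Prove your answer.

Let c ∈ C. Since g ∘ f is surjective, some a ∈ A has g(f(a)) = c. Then b = f(a) ∈ B satisfies g(b) = c. So g is surjective.

surjective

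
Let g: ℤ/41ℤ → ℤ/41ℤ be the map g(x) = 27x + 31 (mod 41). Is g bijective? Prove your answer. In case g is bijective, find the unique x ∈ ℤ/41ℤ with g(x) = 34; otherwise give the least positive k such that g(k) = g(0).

If g(a) = g(b), then 27a ≡ 27b (mod 41). Because gcd(27, 41) = 1, we may cancel 27 to get a ≡ b (mod 41).
We now compute 27⁻¹ mod 41 explicitly. Euclid's algorithm: 41 = 1·27 + 14, 27 = 1·14 + 13, 14 = 1·13 + 1; back-substituting gives 1 = 38·27 − 25·41, so 27⁻¹ ≡ 38 (mod 41).
For any y ∈ ℤ/41ℤ, x = 38(y − 31) mod 41 satisfies g(x) = 27·38(y − 31) + 31 ≡ y (since 27·38 ≡ 1 mod 41). So every y has a preimage.
So g is bijective.
Since g is bijective, we find g⁻¹(34): we need 27x ≡ 34 − 31 ≡ 3 (mod 41). Using 27⁻¹ = 38: x ≡ 38·3 = 114 = 2·41 + 32, so x = 32.
Check: g(32) = 27·32 + 31 = 895 = 21·41 + 34 ≡ 34 (mod 41).

32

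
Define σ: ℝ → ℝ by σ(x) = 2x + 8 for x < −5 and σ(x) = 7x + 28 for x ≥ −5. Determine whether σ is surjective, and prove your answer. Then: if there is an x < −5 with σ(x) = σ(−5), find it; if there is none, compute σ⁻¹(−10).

-15/2

Both pieces are strictly increasing (slopes 2 and 7), so each is injective on its own interval.
The left piece maps (−∞, −5) onto (−∞, −2); the right piece maps [−5, ∞) onto [−7, ∞).
The union (−∞, −2) ∪ [−7, ∞) covers ℝ, so σ is surjective.
For the follow-up: the images overlap, so an x < −5 with σ(x) = σ(−5) exists. σ(−5) = −7; solving 2x + 8 = −7 for x < −5 gives x = (−7 − 8)/2 = −15/2.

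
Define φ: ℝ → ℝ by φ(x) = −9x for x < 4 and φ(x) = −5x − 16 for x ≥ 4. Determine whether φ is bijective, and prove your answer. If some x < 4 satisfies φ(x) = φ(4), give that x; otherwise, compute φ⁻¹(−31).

Both pieces are strictly decreasing (slopes −9 and −5), so each is injective on its own interval.
The left piece maps (−∞, 4) onto (−36, ∞); the right piece maps [4, ∞) onto (−∞, −36].
Since −36 = −36, the images partition ℝ: φ is injective and surjective, hence bijective.
Because the two images are disjoint, no x < 4 has φ(x) = φ(4), so we compute φ⁻¹(−31): −31 lies in (−36, ∞), so solve −9x = −31: x = (−31 − 0)/(−9) = 31/9.

31/9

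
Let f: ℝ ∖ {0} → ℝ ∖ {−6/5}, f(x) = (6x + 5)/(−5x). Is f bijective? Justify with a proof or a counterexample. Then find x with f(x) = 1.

Suppose f(s) = f(t). Cross-multiplying: (6s + 5)(−5t) = (6t + 5)(−5s).
Expanding both sides and cancelling the symmetric terms leaves 25·(s − t) = 0. Since 25 ≠ 0, s = t. Thus f is injective.
For any y ≠ −6/5, solving y(−5x) = 6x + 5 for x gives a well-defined x ≠ 0. So f is surjective.
Hence f is bijective.
Solving f(x) = 1: cross-multiplying gives 6x + 5 = 1(−5x), which rearranges to 11x = −5, so x = −5/11.

-5/11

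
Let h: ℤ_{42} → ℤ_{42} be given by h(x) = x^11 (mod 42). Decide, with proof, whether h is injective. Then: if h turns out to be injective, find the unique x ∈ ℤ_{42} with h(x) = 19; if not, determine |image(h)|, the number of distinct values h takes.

Computing x^11 mod 42 for each x (by repeated squaring, reducing mod 42 at every step), the values h(0), h(1), …, h(41) are: 0, 1, 32, 33, 16, 17, 6, 7, 8, 39, 40, 23, 24, 13, 14, 15, 4, 5, 30, 31, 20, 21, 22, 11, 12, 37, 38, 27, 28, 29, 18, 19, 2, 3, 34, 35, 36, 25, 26, 9, 10, 41.
Every element of ℤ_{42} appears exactly once in this list, so h is a bijection, and in particular injective.
Since h is injective, we read off the preimage of 19 from the same table: h(31) = 19, so h⁻¹(19) = 31.

31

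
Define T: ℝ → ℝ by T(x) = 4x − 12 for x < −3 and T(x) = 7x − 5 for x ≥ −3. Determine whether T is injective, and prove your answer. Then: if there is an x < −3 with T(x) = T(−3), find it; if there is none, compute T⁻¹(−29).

Both pieces are strictly increasing (slopes 4 and 7), so each is injective on its own interval.
The left piece maps (−∞, −3) onto (−∞, −24); the right piece maps [−3, ∞) onto [−26, ∞).
These images overlap. In particular T(−3) = −26 (right piece), and solving 4x − 12 = −26 on the left piece gives x = −7/2 < −3.
So T(−7/2) = T(−3) with −7/2 ≠ −3, and T is not injective. This x = −7/2 is the requested value below −3.

-7/2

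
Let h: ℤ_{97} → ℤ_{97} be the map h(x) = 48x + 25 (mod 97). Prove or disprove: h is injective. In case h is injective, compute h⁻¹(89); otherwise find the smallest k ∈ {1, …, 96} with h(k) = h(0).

66

If h(a) = h(b), then 48a ≡ 48b (mod 97). Because gcd(48, 97) = 1, we may cancel 48 to get a ≡ b (mod 97).
Therefore h is injective.
We now compute 48⁻¹ mod 97 explicitly. Euclid's algorithm: 97 = 2·48 + 1; back-substituting gives 1 = 95·48 − 47·97, so 48⁻¹ ≡ 95 (mod 97).
Since h is injective, we find h⁻¹(89): we need 48x ≡ 89 − 25 ≡ 64 (mod 97). Using 48⁻¹ = 95: x ≡ 95·64 = 6080 = 62·97 + 66, so x = 66.
Check: h(66) = 48·66 + 25 = 3193 = 32·97 + 89 ≡ 89 (mod 97).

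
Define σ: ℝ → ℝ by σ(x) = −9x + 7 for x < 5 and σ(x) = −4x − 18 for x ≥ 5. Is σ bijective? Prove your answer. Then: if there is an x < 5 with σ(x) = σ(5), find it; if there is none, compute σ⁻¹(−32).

13/3

Both pieces are strictly decreasing (slopes −9 and −4), so each is injective on its own interval.
The left piece maps (−∞, 5) onto (−38, ∞); the right piece maps [5, ∞) onto (−∞, −38].
Since −38 = −38, the images partition ℝ: σ is injective and surjective, hence bijective.
Because the two images are disjoint, no x < 5 has σ(x) = σ(5), so we compute σ⁻¹(−32): −32 lies in (−38, ∞), so solve −9x + 7 = −32: x = (−32 − 7)/(−9) = 13/3.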